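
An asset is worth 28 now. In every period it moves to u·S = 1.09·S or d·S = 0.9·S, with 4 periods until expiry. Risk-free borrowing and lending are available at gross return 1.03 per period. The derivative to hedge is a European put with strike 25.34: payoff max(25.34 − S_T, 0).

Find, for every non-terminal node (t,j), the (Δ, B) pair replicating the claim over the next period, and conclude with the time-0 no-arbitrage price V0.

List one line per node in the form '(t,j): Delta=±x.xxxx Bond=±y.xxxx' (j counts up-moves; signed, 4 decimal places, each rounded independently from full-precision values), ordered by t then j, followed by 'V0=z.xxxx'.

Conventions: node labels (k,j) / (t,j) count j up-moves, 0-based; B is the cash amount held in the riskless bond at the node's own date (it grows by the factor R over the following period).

Arbitrage-free pricing uses the up-move probability p* = (R−d)/(u−d) = 0.6842, discounting each step at R = 1.03.
At maturity the claim pays: V(4,0)=6.9692, V(4,1)=3.0909, V(4,2)=0.0000, V(4,3)=0.0000, V(4,4)=0.0000
  t=3,j=0: stock 20.4120 → up 22.2491 (V=3.0909), down 18.3708 (V=6.9692). Price 4.1899; hedge Δ=-1.0000, bond B=24.6019.
  t=3,j=1: stock 24.7212 → up 26.9461 (V=0.0000), down 22.2491 (V=3.0909). Price 0.9477; hedge Δ=-0.6581, bond B=17.2157.
  t=3,j=2: stock 29.9401 → up 32.6347 (V=0.0000), down 26.9461 (V=0.0000). Price 0.0000; hedge Δ=0.0000, bond B=0.0000.
  t=3,j=3: stock 36.2608 → up 39.5243 (V=0.0000), down 32.6347 (V=0.0000). Price 0.0000; hedge Δ=0.0000, bond B=0.0000.
  t=2,j=0: stock 22.6800 → up 24.7212 (V=0.9477), down 20.4120 (V=4.1899). Price 1.9141; hedge Δ=-0.7524, bond B=18.9788.
  t=2,j=1: stock 27.4680 → up 29.9401 (V=0.0000), down 24.7212 (V=0.9477). Price 0.2905; hedge Δ=-0.1816, bond B=5.2782.
  t=2,j=2: stock 33.2668 → up 36.2608 (V=0.0000), down 29.9401 (V=0.0000). Price 0.0000; hedge Δ=0.0000, bond B=0.0000.
  t=1,j=0: stock 25.2000 → up 27.4680 (V=0.2905), down 22.6800 (V=1.9141). Price 0.7799; hedge Δ=-0.3391, bond B=9.3249.
  t=1,j=1: stock 30.5200 → up 33.2668 (V=0.0000), down 27.4680 (V=0.2905). Price 0.0891; hedge Δ=-0.0501, bond B=1.6182.
  t=0,j=0: stock 28.0000 → up 30.5200 (V=0.0891), down 25.2000 (V=0.7799). Price 0.2983; hedge Δ=-0.1298, bond B=3.9339.
As a check, the time-0 holding Δ(0,0)·S0 + B(0,0) comes to 0.2983 — exactly V0.

(0,0): Delta=-0.1298 Bond=3.9339
(1,0): Delta=-0.3391 Bond=9.3249
(1,1): Delta=-0.0501 Bond=1.6182
(2,0): Delta=-0.7524 Bond=18.9788
(2,1): Delta=-0.1816 Bond=5.2782
(2,2): Delta=0.0000 Bond=0.0000
(3,0): Delta=-1.0000 Bond=24.6019
(3,1): Delta=-0.6581 Bond=17.2157
(3,2): Delta=0.0000 Bond=0.0000
(3,3): Delta=0.0000 Bond=0.0000
V0=0.2983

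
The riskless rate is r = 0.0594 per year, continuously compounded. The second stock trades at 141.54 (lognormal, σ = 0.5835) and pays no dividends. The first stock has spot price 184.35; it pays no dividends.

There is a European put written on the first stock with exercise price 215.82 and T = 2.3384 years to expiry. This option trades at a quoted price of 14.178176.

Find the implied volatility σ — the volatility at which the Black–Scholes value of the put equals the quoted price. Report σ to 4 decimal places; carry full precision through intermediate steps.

sigma = 0.1090

At σ = 0.1090 the Black–Scholes value reproduces the quote:
σ√T = 0.109·√2.3384 = 0.166681
d₁ = (ln(S/K) + (r+σ²/2)T) / (σ√T) = (ln(184.35/215.82) + (0.0594+0.109²/2)·2.3384) / 0.166681 = (-0.157609 + 0.152792) / 0.166681 = -0.028896
d₂ = d₁ − σ√T = -0.028896 − 0.166681 = -0.195577
e^{−rT} = 0.870314
N(−d₁) = 0.511526,  N(−d₂) = 0.577529
V = K·e^{−rT}·N(−d₂) − S·N(−d₁) = 108.478022 − 94.299845 = 14.178176 (the observed quote) — the price is monotone increasing in volatility, hence this σ is the only solution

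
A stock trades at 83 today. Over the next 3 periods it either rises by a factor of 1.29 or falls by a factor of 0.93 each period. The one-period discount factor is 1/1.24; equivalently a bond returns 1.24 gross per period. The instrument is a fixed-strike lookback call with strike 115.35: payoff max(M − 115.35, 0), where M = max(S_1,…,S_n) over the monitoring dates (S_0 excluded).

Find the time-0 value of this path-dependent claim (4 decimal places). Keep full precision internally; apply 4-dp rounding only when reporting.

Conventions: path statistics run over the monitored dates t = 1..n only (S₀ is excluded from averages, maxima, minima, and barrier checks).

Under the martingale measure an up-move has probability p* = 0.8611; value the claim as the probability-weighted average of per-path payoffs, discounted 3 periods at R = 1.24.
Enumerate all 2^3 = 8 price paths (U = up ×1.29, D = down ×0.93); each path with k up-moves has probability p*^k·(1−p*)^(3−k).
DDD: M=77.1900, payoff=0.0000, prob=0.002679
UDD: M=107.0700, payoff=0.0000, prob=0.016611
DUD: M=99.5751, payoff=0.0000, prob=0.016611
UUD: M=138.1203, payoff=22.7703, prob=0.102988
DDU: M=92.6048, payoff=0.0000, prob=0.016611
UDU: M=128.4519, payoff=13.1019, prob=0.102988
DUU: M=128.4519, payoff=13.1019, prob=0.102988
UUU: M=178.1752, payoff=62.8252, prob=0.638525
Price = Σ prob·payoff / R^3 = 45.159154 / 1.906624 = 23.6854

price = 23.6854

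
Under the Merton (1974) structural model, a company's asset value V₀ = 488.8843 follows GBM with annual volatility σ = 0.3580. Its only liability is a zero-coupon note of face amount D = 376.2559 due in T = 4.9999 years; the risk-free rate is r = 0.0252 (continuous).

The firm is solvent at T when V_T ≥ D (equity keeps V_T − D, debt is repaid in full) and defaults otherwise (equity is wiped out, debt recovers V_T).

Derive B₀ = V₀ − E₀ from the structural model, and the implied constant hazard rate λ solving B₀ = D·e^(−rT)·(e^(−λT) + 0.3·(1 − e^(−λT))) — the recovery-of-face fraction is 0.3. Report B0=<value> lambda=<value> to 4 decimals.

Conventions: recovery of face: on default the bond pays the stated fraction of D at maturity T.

B0=268.9738 lambda=0.0630

Equity is a call on the firm's assets struck at D = 376.2559:
d₁ = [ln(V₀/D) + (r + σ²/2)T] / (σ√T)
   = [ln(488.8843/376.2559) + (0.0252 + 0.5·0.3580²)·4.9999] / (0.3580·√4.9999)
   = [0.261856 + 0.446401] / 0.800504 = 0.884764
d₂ = d₁ − σ√T = 0.884764 − 0.800504 = 0.084260
N(d₁) = 0.811858,  N(d₂) = 0.533575,  e^(−rT) = 0.881617
E₀ = V₀·N(d₁) − D·e^(−rT)·N(d₂)
   = 488.8843·0.811858 − 376.2559·0.881617·0.533575 = 219.910547
B₀ = V₀ − E₀ = 488.8843 − 219.910547 = 268.973753
e^(−λT) = (B₀·e^(rT)/D − 0.3)/(1 − 0.3) = (268.9738·1.134279/376.2559 − 0.3)/0.7 = 0.72980212
λ = −ln(0.72980212)/4.9999 = 0.062998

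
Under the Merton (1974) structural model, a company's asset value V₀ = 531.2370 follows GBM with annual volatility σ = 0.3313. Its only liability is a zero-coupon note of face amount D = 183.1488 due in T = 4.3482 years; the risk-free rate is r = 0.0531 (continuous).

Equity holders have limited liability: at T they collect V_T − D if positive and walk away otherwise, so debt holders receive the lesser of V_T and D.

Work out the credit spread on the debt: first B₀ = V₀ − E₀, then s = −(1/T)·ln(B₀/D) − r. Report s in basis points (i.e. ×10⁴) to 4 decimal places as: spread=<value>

spread=34.3994

With assets at 531.2370 and a single debt payment of 183.1488 at 4.3482 years:
d₁ = [ln(V₀/D) + (r + σ²/2)T] / (σ√T)
   = [ln(531.2370/183.1488) + (0.0531 + 0.5·0.3313²)·4.3482] / (0.3313·√4.3482)
   = [1.064909 + 0.469518] / 0.690838 = 2.221110
d₂ = d₁ − σ√T = 2.221110 − 0.690838 = 1.530272
N(d₁) = 0.986828,  N(d₂) = 0.937025,  e^(−rT) = 0.793827
E₀ = V₀·N(d₁) − D·e^(−rT)·N(d₂)
   = 531.2370·0.986828 − 183.1488·0.793827·0.937025 = 388.006967
B₀ = V₀ − E₀ = 531.2370 − 388.006967 = 143.230033
spread = −(1/T)·ln(B₀/D) − r = −(1/4.3482)·ln(143.230033/183.1488) − 0.0531 = 0.00343994
in basis points: 0.00343994 × 10⁴ = 34.3994 bp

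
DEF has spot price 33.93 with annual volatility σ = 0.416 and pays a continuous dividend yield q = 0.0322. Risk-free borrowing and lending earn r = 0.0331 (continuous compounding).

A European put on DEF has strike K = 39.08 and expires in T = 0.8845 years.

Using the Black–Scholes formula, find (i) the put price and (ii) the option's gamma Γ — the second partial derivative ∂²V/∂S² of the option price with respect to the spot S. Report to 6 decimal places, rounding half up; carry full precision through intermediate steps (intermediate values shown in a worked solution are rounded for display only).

σ√T = 0.416·√0.8845 = 0.391239
d₁ = (ln(S/K) + (r−q+σ²/2)T) / (σ√T) = (ln(33.93/39.08) + (0.0331−0.0322+0.416²/2)·0.8845) / 0.391239 = (-0.141311 + 0.077330) / 0.391239 = -0.163535
d₂ = d₁ − σ√T = -0.163535 − 0.391239 = -0.554774
e^{−rT} = 0.971147
e^{−qT} = 0.971921
N(−d₁) = 0.564951,  N(−d₂) = 0.710475
Put price V = K·e^{−rT}·N(−d₂) − S·e^{−qT}·N(−d₁) = 26.964274 − 18.630554 = 8.333720
φ(d₁) = (1/√(2π))·e^{−d₁²/2} = 0.393643
Γ = e^{−qT}·φ(d₁) / (S·σ·√T) = 0.028821

price = 8.333720
Γ = 0.028821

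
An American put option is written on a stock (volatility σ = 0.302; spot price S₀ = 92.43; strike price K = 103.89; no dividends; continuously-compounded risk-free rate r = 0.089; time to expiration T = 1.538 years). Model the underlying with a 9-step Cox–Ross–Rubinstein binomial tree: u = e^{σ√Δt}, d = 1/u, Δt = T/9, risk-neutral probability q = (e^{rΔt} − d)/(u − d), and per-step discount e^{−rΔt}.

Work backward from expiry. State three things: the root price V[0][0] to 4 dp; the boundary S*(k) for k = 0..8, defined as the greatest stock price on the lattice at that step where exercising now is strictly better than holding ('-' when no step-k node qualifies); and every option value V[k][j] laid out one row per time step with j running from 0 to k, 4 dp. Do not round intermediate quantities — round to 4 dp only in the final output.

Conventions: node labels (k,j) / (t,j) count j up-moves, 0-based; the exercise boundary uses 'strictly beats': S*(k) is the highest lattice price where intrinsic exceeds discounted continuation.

price = 15.3910
boundary = - - 72.0072 81.5820 72.0072 81.5820 72.0072 81.5820 92.4300
tree:
15.3910
22.5015 9.5317
31.8828 14.8345 5.1058
40.3339 22.3080 8.6374 2.1222
47.7931 31.8828 14.1586 3.9918 0.5260
54.3769 40.3339 22.3080 7.3426 1.1364 0.0000
60.1880 47.7931 31.8828 13.0945 2.4552 0.0000 0.0000
65.3170 54.3769 40.3339 22.3080 5.3043 0.0000 0.0000 0.0000
69.8441 60.1880 47.7931 31.8828 11.4600 0.0000 0.0000 0.0000 0.0000
73.8399 65.3170 54.3769 40.3339 22.3080 0.0000 0.0000 0.0000 0.0000 0.0000

Δt=0.17089  u=1.13297  d=0.88264  q=0.53005  discount=0.98491
step 9 (expiry): payoffs max(K−S,0) = 73.8399 65.3170 54.3769 40.3339 22.3080 0.0000 0.0000 0.0000 0.0000 0.0000
step 8: (k=8,j=0): S=34.0459, K−S=69.8441, hold=68.2760 ⇒ V=69.8441 exercise | (k=8,j=1): S=43.7020, K−S=60.1880, hold=58.6199 ⇒ V=60.1880 exercise | (k=8,j=2): S=56.0969, K−S=47.7931, hold=46.2250 ⇒ V=47.7931 exercise | (k=8,j=3): S=72.0072, K−S=31.8828, hold=30.3147 ⇒ V=31.8828 exercise | (k=8,j=4): S=92.4300, K−S=11.4600, hold=10.3254 ⇒ V=11.4600 exercise | (k=8,j=5): S=118.6452, K−S=0.0000, hold=0.0000 ⇒ V=0.0000 continue | (k=8,j=6): S=152.2956, K−S=0.0000, hold=0.0000 ⇒ V=0.0000 continue | (k=8,j=7): S=195.4900, K−S=0.0000, hold=0.0000 ⇒ V=0.0000 continue | (k=8,j=8): S=250.9352, K−S=0.0000, hold=0.0000 ⇒ V=0.0000 continue  boundary S*=92.4300
step 7: (k=7,j=0): S=38.5730, K−S=65.3170, hold=63.7489 ⇒ V=65.3170 exercise | (k=7,j=1): S=49.5131, K−S=54.3769, hold=52.8088 ⇒ V=54.3769 exercise | (k=7,j=2): S=63.5561, K−S=40.3339, hold=38.7658 ⇒ V=40.3339 exercise | (k=7,j=3): S=81.5820, K−S=22.3080, hold=20.7399 ⇒ V=22.3080 exercise | (k=7,j=4): S=104.7205, K−S=0.0000, hold=5.3043 ⇒ V=5.3043 continue | (k=7,j=5): S=134.4215, K−S=0.0000, hold=0.0000 ⇒ V=0.0000 continue | (k=7,j=6): S=172.5464, K−S=0.0000, hold=0.0000 ⇒ V=0.0000 continue | (k=7,j=7): S=221.4843, K−S=0.0000, hold=0.0000 ⇒ V=0.0000 continue  boundary S*=81.5820
step 6: (k=6,j=0): S=43.7020, K−S=60.1880, hold=58.6199 ⇒ V=60.1880 exercise | (k=6,j=1): S=56.0969, K−S=47.7931, hold=46.2250 ⇒ V=47.7931 exercise | (k=6,j=2): S=72.0072, K−S=31.8828, hold=30.3147 ⇒ V=31.8828 exercise | (k=6,j=3): S=92.4300, K−S=11.4600, hold=13.0945 ⇒ V=13.0945 continue | (k=6,j=4): S=118.6452, K−S=0.0000, hold=2.4552 ⇒ V=2.4552 continue | (k=6,j=5): S=152.2956, K−S=0.0000, hold=0.0000 ⇒ V=0.0000 continue | (k=6,j=6): S=195.4900, K−S=0.0000, hold=0.0000 ⇒ V=0.0000 continue  boundary S*=72.0072
step 5: (k=5,j=0): S=49.5131, K−S=54.3769, hold=52.8088 ⇒ V=54.3769 exercise | (k=5,j=1): S=63.5561, K−S=40.3339, hold=38.7658 ⇒ V=40.3339 exercise | (k=5,j=2): S=81.5820, K−S=22.3080, hold=21.5932 ⇒ V=22.3080 exercise | (k=5,j=3): S=104.7205, K−S=0.0000, hold=7.3426 ⇒ V=7.3426 continue | (k=5,j=4): S=134.4215, K−S=0.0000, hold=1.1364 ⇒ V=1.1364 continue | (k=5,j=5): S=172.5464, K−S=0.0000, hold=0.0000 ⇒ V=0.0000 continue  boundary S*=81.5820
step 4: (k=4,j=0): S=56.0969, K−S=47.7931, hold=46.2250 ⇒ V=47.7931 exercise | (k=4,j=1): S=72.0072, K−S=31.8828, hold=30.3147 ⇒ V=31.8828 exercise | (k=4,j=2): S=92.4300, K−S=11.4600, hold=14.1586 ⇒ V=14.1586 continue | (k=4,j=3): S=118.6452, K−S=0.0000, hold=3.9918 ⇒ V=3.9918 continue | (k=4,j=4): S=152.2956, K−S=0.0000, hold=0.5260 ⇒ V=0.5260 continue  boundary S*=72.0072
step 3: (k=3,j=0): S=63.5561, K−S=40.3339, hold=38.7658 ⇒ V=40.3339 exercise | (k=3,j=1): S=81.5820, K−S=22.3080, hold=22.1487 ⇒ V=22.3080 exercise | (k=3,j=2): S=104.7205, K−S=0.0000, hold=8.6374 ⇒ V=8.6374 continue | (k=3,j=3): S=134.4215, K−S=0.0000, hold=2.1222 ⇒ V=2.1222 continue  boundary S*=81.5820
step 2: (k=2,j=0): S=72.0072, K−S=31.8828, hold=30.3147 ⇒ V=31.8828 exercise | (k=2,j=1): S=92.4300, K−S=11.4600, hold=14.8345 ⇒ V=14.8345 continue | (k=2,j=2): S=118.6452, K−S=0.0000, hold=5.1058 ⇒ V=5.1058 continue  boundary S*=72.0072
step 1: (k=1,j=0): S=81.5820, K−S=22.3080, hold=22.5015 ⇒ V=22.5015 continue | (k=1,j=1): S=104.7205, K−S=0.0000, hold=9.5317 ⇒ V=9.5317 continue  boundary S*=-
step 0: (k=0,j=0): S=92.4300, K−S=11.4600, hold=15.3910 ⇒ V=15.3910 continue  boundary S*=-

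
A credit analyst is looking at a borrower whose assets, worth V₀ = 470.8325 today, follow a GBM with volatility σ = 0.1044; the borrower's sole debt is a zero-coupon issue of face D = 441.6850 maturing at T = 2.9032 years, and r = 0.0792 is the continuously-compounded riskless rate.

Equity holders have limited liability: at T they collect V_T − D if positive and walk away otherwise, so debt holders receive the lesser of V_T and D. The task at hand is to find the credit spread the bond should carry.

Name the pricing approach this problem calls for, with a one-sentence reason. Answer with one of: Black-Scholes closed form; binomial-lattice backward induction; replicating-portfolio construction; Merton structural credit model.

Key observation: the asked-for credit quantity lives on the firm's capital structure — asset value, asset volatility, debt face 441.6850 — which is the structural model's domain.

framework: Merton structural credit model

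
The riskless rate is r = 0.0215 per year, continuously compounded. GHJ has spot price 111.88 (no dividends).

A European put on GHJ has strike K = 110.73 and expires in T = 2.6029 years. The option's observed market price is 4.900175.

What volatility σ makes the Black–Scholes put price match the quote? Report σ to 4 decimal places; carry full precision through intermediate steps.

At σ = 0.1147 the Black–Scholes value reproduces the quote:
σ√T = 0.1147·√2.6029 = 0.185051
d₁ = (ln(S/K) + (r+σ²/2)T) / (σ√T) = (ln(111.88/110.73) + (0.0215+0.1147²/2)·2.6029) / 0.185051 = (0.010332 + 0.073084) / 0.185051 = 0.450774
d₂ = d₁ − σ√T = 0.450774 − 0.185051 = 0.265723
e^{−rT} = 0.945575
N(−d₁) = 0.326076,  N(−d₂) = 0.395226
V = K·e^{−rT}·N(−d₂) − S·N(−d₁) = 41.381564 − 36.481389 = 4.900175 (equal to the quote); since ∂V/∂σ > 0 for all σ, the implied volatility is unique

sigma = 0.1147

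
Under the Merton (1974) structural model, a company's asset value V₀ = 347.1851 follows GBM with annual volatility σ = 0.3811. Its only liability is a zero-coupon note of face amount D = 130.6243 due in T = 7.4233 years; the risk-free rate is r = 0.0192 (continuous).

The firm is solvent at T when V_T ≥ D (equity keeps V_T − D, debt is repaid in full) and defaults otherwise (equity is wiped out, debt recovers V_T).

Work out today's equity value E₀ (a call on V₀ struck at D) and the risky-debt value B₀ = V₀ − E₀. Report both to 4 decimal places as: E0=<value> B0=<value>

E0=247.4158 B0=99.7693

Apply the equity-as-call identities (strike 130.6243, horizon 7.4233 years):
d₁ = [ln(V₀/D) + (r + σ²/2)T] / (σ√T)
   = [ln(347.1851/130.6243) + (0.0192 + 0.5·0.3811²)·7.4233] / (0.3811·√7.4233)
   = [0.977533 + 0.681597] / 1.038335 = 1.597875
d₂ = d₁ − σ√T = 1.597875 − 1.038335 = 0.559541
N(d₁) = 0.944965,  N(d₂) = 0.712104,  e^(−rT) = 0.867164
E₀ = V₀·N(d₁) − D·e^(−rT)·N(d₂)
   = 347.1851·0.944965 − 130.6243·0.867164·0.712104 = 247.415776
B₀ = V₀ − E₀ = 347.1851 − 247.415776 = 99.769324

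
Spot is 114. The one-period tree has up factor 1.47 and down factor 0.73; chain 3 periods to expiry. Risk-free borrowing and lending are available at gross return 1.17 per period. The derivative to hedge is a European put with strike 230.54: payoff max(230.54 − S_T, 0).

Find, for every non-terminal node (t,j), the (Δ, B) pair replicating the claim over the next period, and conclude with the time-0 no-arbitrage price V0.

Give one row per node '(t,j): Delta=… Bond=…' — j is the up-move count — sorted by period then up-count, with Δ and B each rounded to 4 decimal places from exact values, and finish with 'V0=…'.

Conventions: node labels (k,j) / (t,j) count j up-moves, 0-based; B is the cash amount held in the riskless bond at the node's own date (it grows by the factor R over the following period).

The replicating-portfolio and risk-neutral prices coincide; use p* = (1.17−0.73)/(1.47−0.73) = 0.5946 for the latter.
Expiry values: V(3,0)=186.1921, V(3,1)=141.2366, V(3,2)=50.7099, V(3,3)=0.0000
  t=2,j=0: stock 60.7506 → up 89.3034 (V=141.2366), down 44.3479 (V=186.1921). Price 136.2921; hedge Δ=-1.0000, bond B=197.0427.
  t=2,j=1: stock 122.3334 → up 179.8301 (V=50.7099), down 89.3034 (V=141.2366). Price 74.7093; hedge Δ=-1.0000, bond B=197.0427.
  t=2,j=2: stock 246.3426 → up 362.1236 (V=0.0000), down 179.8301 (V=50.7099). Price 17.5710; hedge Δ=-0.2782, bond B=86.0979.
  t=1,j=0: stock 83.2200 → up 122.3334 (V=74.7093), down 60.7506 (V=136.2921). Price 85.1926; hedge Δ=-1.0000, bond B=168.4126.
  t=1,j=1: stock 167.5800 → up 246.3426 (V=17.5710), down 122.3334 (V=74.7093). Price 34.8164; hedge Δ=-0.4608, bond B=112.0304.
  t=0,j=0: stock 114.0000 → up 167.5800 (V=34.8164), down 83.2200 (V=85.1926). Price 47.2130; hedge Δ=-0.5972, bond B=115.2889.
Sanity check at the root: Δ(0,0)·S0 + B(0,0) reproduces V0 = 47.2130.

(0,0): Delta=-0.5972 Bond=115.2889
(1,0): Delta=-1.0000 Bond=168.4126
(1,1): Delta=-0.4608 Bond=112.0304
(2,0): Delta=-1.0000 Bond=197.0427
(2,1): Delta=-1.0000 Bond=197.0427
(2,2): Delta=-0.2782 Bond=86.0979
V0=47.2130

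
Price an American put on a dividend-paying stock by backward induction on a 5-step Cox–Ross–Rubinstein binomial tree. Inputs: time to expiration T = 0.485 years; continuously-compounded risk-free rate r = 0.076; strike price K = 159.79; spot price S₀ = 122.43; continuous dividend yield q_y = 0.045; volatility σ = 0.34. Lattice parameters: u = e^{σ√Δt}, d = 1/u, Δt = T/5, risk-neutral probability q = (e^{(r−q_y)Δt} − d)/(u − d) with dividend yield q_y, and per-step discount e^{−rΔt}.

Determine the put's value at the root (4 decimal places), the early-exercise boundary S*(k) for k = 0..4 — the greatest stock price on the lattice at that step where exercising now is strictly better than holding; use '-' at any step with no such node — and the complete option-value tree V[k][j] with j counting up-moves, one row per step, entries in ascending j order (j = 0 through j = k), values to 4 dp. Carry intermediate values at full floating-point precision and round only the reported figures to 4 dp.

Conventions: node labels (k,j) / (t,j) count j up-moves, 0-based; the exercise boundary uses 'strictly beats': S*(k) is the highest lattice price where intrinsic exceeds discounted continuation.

price = 38.1048
boundary = - 110.1284 122.4300 110.1284 122.4300
tree:
38.1048
49.6616 26.5453
60.7271 37.3600 15.5899
70.6808 49.6616 24.8282 6.1239
79.6344 60.7271 37.3600 12.0433 0.0000
87.6883 70.6808 49.6616 23.6843 0.0000 0.0000

Δt=0.09700, u=1.11170, d=0.89952, q=0.48774, disc=e^(-rΔt)=0.99266
k=5 terminal: V=max(K-S,0) → 87.6883 70.6808 49.6616 23.6843 0.0000 0.0000
k=4: j=0 S=80.1556 intr=79.6344 cont=78.8099 V=79.6344[EX]; j=1 S=99.0629 intr=60.7271 cont=59.9850 V=60.7271[EX]; j=2 S=122.4300 intr=37.3600 cont=36.7196 V=37.3600[EX]; j=3 S=151.3090 intr=8.4810 cont=12.0433 V=12.0433[hold]; j=4 S=187.0001 intr=0.0000 cont=0.0000 V=0.0000[hold]  S*(4)=122.4300
k=3: j=0 S=89.1092 intr=70.6808 cont=69.8953 V=70.6808[EX]; j=1 S=110.1284 intr=49.6616 cont=48.9676 V=49.6616[EX]; j=2 S=136.1057 intr=23.6843 cont=24.8282 V=24.8282[hold]; j=3 S=168.2106 intr=0.0000 cont=6.1239 V=6.1239[hold]  S*(3)=110.1284
k=2: j=0 S=99.0629 intr=60.7271 cont=59.9850 V=60.7271[EX]; j=1 S=122.4300 intr=37.3600 cont=37.2734 V=37.3600[EX]; j=2 S=151.3090 intr=8.4810 cont=15.5899 V=15.5899[hold]  S*(2)=122.4300
k=1: j=0 S=110.1284 intr=49.6616 cont=48.9676 V=49.6616[EX]; j=1 S=136.1057 intr=23.6843 cont=26.5453 V=26.5453[hold]  S*(1)=110.1284
k=0: j=0 S=122.4300 intr=37.3600 cont=38.1048 V=38.1048[hold]  S*(0)=-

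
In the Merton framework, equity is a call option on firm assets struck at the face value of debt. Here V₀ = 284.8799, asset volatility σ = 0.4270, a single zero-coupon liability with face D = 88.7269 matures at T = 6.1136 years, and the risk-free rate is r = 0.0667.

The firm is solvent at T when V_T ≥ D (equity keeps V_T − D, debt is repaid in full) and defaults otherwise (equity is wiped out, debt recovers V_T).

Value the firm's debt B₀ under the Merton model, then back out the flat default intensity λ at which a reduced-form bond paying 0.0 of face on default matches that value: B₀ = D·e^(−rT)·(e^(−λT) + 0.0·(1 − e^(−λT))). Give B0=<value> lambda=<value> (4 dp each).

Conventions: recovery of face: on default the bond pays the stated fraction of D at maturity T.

B0=55.3110 lambda=0.0106

Equity is a call on the firm's assets struck at D = 88.7269:
d₁ = [ln(V₀/D) + (r + σ²/2)T] / (σ√T)
   = [ln(284.8799/88.7269) + (0.0667 + 0.5·0.4270²)·6.1136] / (0.4270·√6.1136)
   = [1.166505 + 0.965120] / 1.055787 = 2.018991
d₂ = d₁ − σ√T = 2.018991 − 1.055787 = 0.963204
N(d₁) = 0.978256,  N(d₂) = 0.832277,  e^(−rT) = 0.665127
E₀ = V₀·N(d₁) − D·e^(−rT)·N(d₂)
   = 284.8799·0.978256 − 88.7269·0.665127·0.832277 = 229.568878
B₀ = V₀ − E₀ = 284.8799 − 229.568878 = 55.311022
e^(−λT) = (B₀·e^(rT)/D − 0)/(1 − 0) = (55.3110·1.503472/88.7269 − 0)/1 = 0.93724160
λ = −ln(0.93724160)/6.1136 = 0.010602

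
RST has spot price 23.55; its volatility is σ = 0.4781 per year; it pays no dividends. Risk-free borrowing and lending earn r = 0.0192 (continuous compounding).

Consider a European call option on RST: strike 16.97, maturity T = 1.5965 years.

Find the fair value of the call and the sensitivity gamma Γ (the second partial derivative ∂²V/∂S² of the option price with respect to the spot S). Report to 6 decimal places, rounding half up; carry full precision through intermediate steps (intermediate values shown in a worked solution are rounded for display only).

σ√T = 0.4781·√1.5965 = 0.604092
d₁ = (ln(S/K) + (r+σ²/2)T) / (σ√T) = (ln(23.55/16.97) + (0.0192+0.4781²/2)·1.5965) / 0.604092 = (0.327679 + 0.213116) / 0.604092 = 0.895220
d₂ = d₁ − σ√T = 0.895220 − 0.604092 = 0.291128
e^{−rT} = 0.969812
N(d₁) = 0.814665,  N(d₂) = 0.614523
Call price V = S·N(d₁) − K·e^{−rT}·N(d₂) = 19.185365 − 10.113645 = 9.071719
φ(d₁) = (1/√(2π))·e^{−d₁²/2} = 0.267229
Γ = φ(d₁) / (S·σ·√T) = 0.018784

price = 9.071719
Γ = 0.018784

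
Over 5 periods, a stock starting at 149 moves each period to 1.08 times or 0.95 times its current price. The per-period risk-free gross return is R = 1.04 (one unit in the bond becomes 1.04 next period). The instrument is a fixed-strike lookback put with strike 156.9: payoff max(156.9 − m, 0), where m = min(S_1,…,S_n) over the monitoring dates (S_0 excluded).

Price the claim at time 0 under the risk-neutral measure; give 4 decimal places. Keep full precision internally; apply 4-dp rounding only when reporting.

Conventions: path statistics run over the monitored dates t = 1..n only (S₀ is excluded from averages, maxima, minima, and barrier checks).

price = 6.1750

With p* = (R−d)/(u−d) = 0.6923, sum probability × payoff across the paths and divide by R^5.
Enumerate all 2^5 = 32 price paths (U = up ×1.08, D = down ×0.95); each path with k up-moves has probability p*^k·(1−p*)^(5−k).
DDDDD: m=115.2934, payoff=41.6066, prob=0.002758
UDDDD: m=131.0703, payoff=25.8297, prob=0.006205
DUDDD: m=131.0703, payoff=25.8297, prob=0.006205
UUDDD: m=149.0063, payoff=7.8937, prob=0.013962
DDUDD: m=131.0703, payoff=25.8297, prob=0.006205
UDUDD: m=149.0063, payoff=7.8937, prob=0.013962
DUUDD: m=141.5500, payoff=15.3500, prob=0.013962
UUUDD: m=160.9200, payoff=0.0000, prob=0.031415
DDDUD: m=127.7489, payoff=29.1511, prob=0.006205
UDDUD: m=145.2303, payoff=11.6697, prob=0.013962
DUDUD: m=141.5500, payoff=15.3500, prob=0.013962
UUDUD: m=160.9200, payoff=0.0000, prob=0.031415
DDUUD: m=134.4725, payoff=22.4275, prob=0.013962
UDUUD: m=152.8740, payoff=4.0260, prob=0.031415
DUUUD: m=141.5500, payoff=15.3500, prob=0.031415
UUUUD: m=160.9200, payoff=0.0000, prob=0.070683
DDDDU: m=121.3614, payoff=35.5386, prob=0.006205
UDDDU: m=137.9688, payoff=18.9312, prob=0.013962
DUDDU: m=137.9688, payoff=18.9312, prob=0.013962
UUDDU: m=156.8487, payoff=0.0513, prob=0.031415
DDUDU: m=134.4725, payoff=22.4275, prob=0.013962
UDUDU: m=152.8740, payoff=4.0260, prob=0.031415
DUUDU: m=141.5500, payoff=15.3500, prob=0.031415
UUUDU: m=160.9200, payoff=0.0000, prob=0.070683
DDDUU: m=127.7489, payoff=29.1511, prob=0.013962
UDDUU: m=145.2303, payoff=11.6697, prob=0.031415
DUDUU: m=141.5500, payoff=15.3500, prob=0.031415
UUDUU: m=160.9200, payoff=0.0000, prob=0.070683
DDUUU: m=134.4725, payoff=22.4275, prob=0.031415
UDUUU: m=152.8740, payoff=4.0260, prob=0.070683
DUUUU: m=141.5500, payoff=15.3500, prob=0.070683
UUUUU: m=160.9200, payoff=0.0000, prob=0.159036
Price = Σ prob·payoff / R^5 = 7.512814 / 1.216653 = 6.1750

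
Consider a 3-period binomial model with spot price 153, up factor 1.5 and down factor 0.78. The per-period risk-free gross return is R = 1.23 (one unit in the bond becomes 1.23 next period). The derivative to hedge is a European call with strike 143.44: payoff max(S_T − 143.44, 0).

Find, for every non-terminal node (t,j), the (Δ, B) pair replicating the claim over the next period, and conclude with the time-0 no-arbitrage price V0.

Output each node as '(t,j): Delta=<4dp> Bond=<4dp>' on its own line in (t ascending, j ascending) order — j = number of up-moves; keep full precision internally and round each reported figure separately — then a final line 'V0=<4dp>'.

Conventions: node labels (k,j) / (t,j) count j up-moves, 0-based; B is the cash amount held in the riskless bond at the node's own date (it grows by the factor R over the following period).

(0,0): Delta=0.9327 Bond=-64.2420
(1,0): Delta=0.7397 Bond=-55.9761
(1,1): Delta=0.9930 Bond=-92.8427
(2,0): Delta=0.0000 Bond=0.0000
(2,1): Delta=0.9704 Bond=-110.1609
(2,2): Delta=1.0000 Bond=-116.6179
V0=78.4651

Since d<R<u, set p* = (R−d)/(u−d) = 0.6250; price each node as the discounted p*-expectation of its children.
Payoffs at expiry: V(3,0)=0.0000, V(3,1)=0.0000, V(3,2)=125.0750, V(3,3)=372.9350
Node (2,0) S=93.0852: V=(p*·0.0000+(1−p*)·0.0000)/1.23=0.0000; Δ=(0.0000−0.0000)/(139.6278−72.6065)=0.0000; B=V−Δ·S=0.0000
Node (2,1) S=179.0100: V=(p*·125.0750+(1−p*)·0.0000)/1.23=63.5544; Δ=(125.0750−0.0000)/(268.5150−139.6278)=0.9704; B=V−Δ·S=-110.1609
Node (2,2) S=344.2500: V=(p*·372.9350+(1−p*)·125.0750)/1.23=227.6321; Δ=(372.9350−125.0750)/(516.3750−268.5150)=1.0000; B=V−Δ·S=-116.6179
Node (1,0) S=119.3400: V=(p*·63.5544+(1−p*)·0.0000)/1.23=32.2939; Δ=(63.5544−0.0000)/(179.0100−93.0852)=0.7397; B=V−Δ·S=-55.9761
Node (1,1) S=229.5000: V=(p*·227.6321+(1−p*)·63.5544)/1.23=135.0431; Δ=(227.6321−63.5544)/(344.2500−179.0100)=0.9930; B=V−Δ·S=-92.8427
Node (0,0) S=153.0000: V=(p*·135.0431+(1−p*)·32.2939)/1.23=78.4651; Δ=(135.0431−32.2939)/(229.5000−119.3400)=0.9327; B=V−Δ·S=-64.2420
Check: Δ(0,0)·S0 + B(0,0) = 78.4651 = V0.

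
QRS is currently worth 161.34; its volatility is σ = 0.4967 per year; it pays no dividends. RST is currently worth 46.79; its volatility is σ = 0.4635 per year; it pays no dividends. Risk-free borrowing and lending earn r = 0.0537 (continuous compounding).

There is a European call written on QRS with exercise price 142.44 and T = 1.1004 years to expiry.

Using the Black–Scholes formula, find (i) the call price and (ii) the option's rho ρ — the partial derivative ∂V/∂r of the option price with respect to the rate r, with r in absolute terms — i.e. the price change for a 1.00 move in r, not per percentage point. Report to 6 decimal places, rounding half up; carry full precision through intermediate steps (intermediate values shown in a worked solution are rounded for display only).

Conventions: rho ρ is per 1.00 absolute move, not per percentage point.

price = 45.735759
ρ = 79.289696

σ√T = 0.4967·√1.1004 = 0.521038
d₁ = (ln(S/K) + (r+σ²/2)T) / (σ√T) = (ln(161.34/142.44) + (0.0537+0.4967²/2)·1.1004) / 0.521038 = (0.124593 + 0.194832) / 0.521038 = 0.613055
d₂ = d₁ − σ√T = 0.613055 − 0.521038 = 0.092017
e^{−rT} = 0.942621
N(d₁) = 0.730080,  N(d₂) = 0.536658
Call price V = S·N(d₁) − K·e^{−rT}·N(d₂) = 117.791099 − 72.055340 = 45.735759
ρ = K·T·e^{−rT}·N(d₂) = 79.289696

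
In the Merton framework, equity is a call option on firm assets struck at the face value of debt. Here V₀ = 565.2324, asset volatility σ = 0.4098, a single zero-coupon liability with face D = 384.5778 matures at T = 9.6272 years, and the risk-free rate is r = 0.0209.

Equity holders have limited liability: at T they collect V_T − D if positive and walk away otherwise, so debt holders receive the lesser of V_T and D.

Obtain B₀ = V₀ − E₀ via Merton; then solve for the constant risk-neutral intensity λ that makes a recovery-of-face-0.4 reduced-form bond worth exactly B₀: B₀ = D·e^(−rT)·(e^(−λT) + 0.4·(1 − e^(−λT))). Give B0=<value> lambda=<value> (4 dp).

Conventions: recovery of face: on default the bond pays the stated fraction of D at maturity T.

B0=212.5111 lambda=0.0808

Apply the equity-as-call identities (strike 384.5778, horizon 9.6272 years):
d₁ = [ln(V₀/D) + (r + σ²/2)T] / (σ√T)
   = [ln(565.2324/384.5778) + (0.0209 + 0.5·0.4098²)·9.6272] / (0.4098·√9.6272)
   = [0.385091 + 1.009585] / 1.271516 = 1.096861
d₂ = d₁ − σ√T = 1.096861 − 1.271516 = -0.174656
N(d₁) = 0.863649,  N(d₂) = 0.430675,  e^(−rT) = 0.817742
E₀ = V₀·N(d₁) − D·e^(−rT)·N(d₂)
   = 565.2324·0.863649 − 384.5778·0.817742·0.430675 = 352.721285
B₀ = V₀ − E₀ = 565.2324 − 352.721285 = 212.511115
e^(−λT) = (B₀·e^(rT)/D − 0.4)/(1 − 0.4) = (212.5111·1.222880/384.5778 − 0.4)/0.6 = 0.45957059
λ = −ln(0.45957059)/9.6272 = 0.080757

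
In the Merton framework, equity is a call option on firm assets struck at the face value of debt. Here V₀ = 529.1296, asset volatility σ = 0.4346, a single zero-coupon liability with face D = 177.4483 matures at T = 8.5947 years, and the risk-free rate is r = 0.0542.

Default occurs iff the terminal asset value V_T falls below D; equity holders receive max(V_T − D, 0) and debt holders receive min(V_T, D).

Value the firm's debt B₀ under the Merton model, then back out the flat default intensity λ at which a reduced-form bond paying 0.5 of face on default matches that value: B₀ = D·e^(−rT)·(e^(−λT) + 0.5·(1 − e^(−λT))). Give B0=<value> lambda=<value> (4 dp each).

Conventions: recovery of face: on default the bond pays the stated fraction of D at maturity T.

B0=96.9372 lambda=0.0349

Equity is a call on the firm's assets struck at D = 177.4483:
d₁ = [ln(V₀/D) + (r + σ²/2)T] / (σ√T)
   = [ln(529.1296/177.4483) + (0.0542 + 0.5·0.4346²)·8.5947] / (0.4346·√8.5947)
   = [1.092554 + 1.277504] / 1.274105 = 1.860175
d₂ = d₁ − σ√T = 1.860175 − 1.274105 = 0.586071
N(d₁) = 0.968570,  N(d₂) = 0.721086,  e^(−rT) = 0.627612
E₀ = V₀·N(d₁) − D·e^(−rT)·N(d₂)
   = 529.1296·0.968570 − 177.4483·0.627612·0.721086 = 432.192434
B₀ = V₀ − E₀ = 529.1296 − 432.192434 = 96.937166
e^(−λT) = (B₀·e^(rT)/D − 0.5)/(1 − 0.5) = (96.9372·1.593340/177.4483 − 0.5)/0.5 = 0.74083341
λ = −ln(0.74083341)/8.5947 = 0.034903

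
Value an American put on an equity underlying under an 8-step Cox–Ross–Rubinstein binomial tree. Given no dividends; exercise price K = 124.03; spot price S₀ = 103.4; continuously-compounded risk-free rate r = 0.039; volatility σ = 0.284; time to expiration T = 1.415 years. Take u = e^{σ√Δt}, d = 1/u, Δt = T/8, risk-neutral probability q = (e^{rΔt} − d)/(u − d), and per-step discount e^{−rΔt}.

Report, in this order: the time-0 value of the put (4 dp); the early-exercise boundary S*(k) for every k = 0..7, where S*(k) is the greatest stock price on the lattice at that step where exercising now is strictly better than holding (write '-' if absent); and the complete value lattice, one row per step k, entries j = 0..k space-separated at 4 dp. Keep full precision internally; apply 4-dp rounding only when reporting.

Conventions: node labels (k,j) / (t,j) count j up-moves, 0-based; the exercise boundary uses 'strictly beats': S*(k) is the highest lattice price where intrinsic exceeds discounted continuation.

Δt=0.17688, u=1.12687, d=0.88742, q=0.49908, disc=e^(-rΔt)=0.99313
k=8 terminal: V=max(K-S,0) → 84.2613 73.5306 59.9044 42.6016 20.6300 0.0000 0.0000 0.0000 0.0000
k=7: j=0 S=44.8140 intr=79.2160 cont=78.3633 V=79.2160[EX]; j=1 S=56.9061 intr=67.1239 cont=66.2713 V=67.1239[EX]; j=2 S=72.2609 intr=51.7691 cont=50.9164 V=51.7691[EX]; j=3 S=91.7589 intr=32.2711 cont=31.4185 V=32.2711[EX]; j=4 S=116.5180 intr=7.5120 cont=10.2629 V=10.2629[hold]; j=5 S=147.9577 intr=0.0000 cont=0.0000 V=0.0000[hold]; j=6 S=187.8807 intr=0.0000 cont=0.0000 V=0.0000[hold]; j=7 S=238.5761 intr=0.0000 cont=0.0000 V=0.0000[hold]  S*(7)=91.7589
k=6: j=0 S=50.4994 intr=73.5306 cont=72.6779 V=73.5306[EX]; j=1 S=64.1256 intr=59.9044 cont=59.0518 V=59.9044[EX]; j=2 S=81.4284 intr=42.6016 cont=41.7490 V=42.6016[EX]; j=3 S=103.4000 intr=20.6300 cont=21.1408 V=21.1408[hold]; j=4 S=131.3002 intr=0.0000 cont=5.1055 V=5.1055[hold]; j=5 S=166.7285 intr=0.0000 cont=0.0000 V=0.0000[hold]; j=6 S=211.7165 intr=0.0000 cont=0.0000 V=0.0000[hold]  S*(6)=81.4284
k=5: j=0 S=56.9061 intr=67.1239 cont=66.2713 V=67.1239[EX]; j=1 S=72.2609 intr=51.7691 cont=50.9164 V=51.7691[EX]; j=2 S=91.7589 intr=32.2711 cont=31.6717 V=32.2711[EX]; j=3 S=116.5180 intr=7.5120 cont=13.0476 V=13.0476[hold]; j=4 S=147.9577 intr=0.0000 cont=2.5399 V=2.5399[hold]; j=5 S=187.8807 intr=0.0000 cont=0.0000 V=0.0000[hold]  S*(5)=91.7589
k=4: j=0 S=64.1256 intr=59.9044 cont=59.0518 V=59.9044[EX]; j=1 S=81.4284 intr=42.6016 cont=41.7490 V=42.6016[EX]; j=2 S=103.4000 intr=20.6300 cont=22.5211 V=22.5211[hold]; j=3 S=131.3002 intr=0.0000 cont=7.7497 V=7.7497[hold]; j=4 S=166.7285 intr=0.0000 cont=1.2635 V=1.2635[hold]  S*(4)=81.4284
k=3: j=0 S=72.2609 intr=51.7691 cont=50.9164 V=51.7691[EX]; j=1 S=91.7589 intr=32.2711 cont=32.3558 V=32.3558[hold]; j=2 S=116.5180 intr=7.5120 cont=15.0448 V=15.0448[hold]; j=3 S=147.9577 intr=0.0000 cont=4.4815 V=4.4815[hold]  S*(3)=72.2609
k=2: j=0 S=81.4284 intr=42.6016 cont=41.7910 V=42.6016[EX]; j=1 S=103.4000 intr=20.6300 cont=23.5531 V=23.5531[hold]; j=2 S=131.3002 intr=0.0000 cont=9.7057 V=9.7057[hold]  S*(2)=81.4284
k=1: j=0 S=91.7589 intr=32.2711 cont=32.8673 V=32.8673[hold]; j=1 S=116.5180 intr=7.5120 cont=16.5277 V=16.5277[hold]  S*(1)=-
k=0: j=0 S=103.4000 intr=20.6300 cont=24.5426 V=24.5426[hold]  S*(0)=-

price = 24.5426
boundary = - - 81.4284 72.2609 81.4284 91.7589 81.4284 91.7589
tree:
24.5426
32.8673 16.5277
42.6016 23.5531 9.7057
51.7691 32.3558 15.0448 4.4815
59.9044 42.6016 22.5211 7.7497 1.2635
67.1239 51.7691 32.2711 13.0476 2.5399 0.0000
73.5306 59.9044 42.6016 21.1408 5.1055 0.0000 0.0000
79.2160 67.1239 51.7691 32.2711 10.2629 0.0000 0.0000 0.0000
84.2613 73.5306 59.9044 42.6016 20.6300 0.0000 0.0000 0.0000 0.0000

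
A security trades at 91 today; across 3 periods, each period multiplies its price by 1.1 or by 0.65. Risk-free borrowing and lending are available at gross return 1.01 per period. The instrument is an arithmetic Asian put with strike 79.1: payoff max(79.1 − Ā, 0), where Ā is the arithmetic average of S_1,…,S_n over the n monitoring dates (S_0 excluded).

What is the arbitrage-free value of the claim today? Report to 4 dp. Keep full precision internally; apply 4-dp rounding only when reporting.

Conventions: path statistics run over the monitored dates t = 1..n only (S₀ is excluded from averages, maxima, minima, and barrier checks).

Under the martingale measure an up-move has probability p* = 0.8000; value the claim as the probability-weighted average of per-path payoffs, discounted 3 periods at R = 1.01.
Enumerate all 2^3 = 8 price paths (U = up ×1.1, D = down ×0.65); each path with k up-moves has probability p*^k·(1−p*)^(3−k).
DDD: Ā=40.8628, payoff=38.2372, prob=0.008000
UDD: Ā=69.1524, payoff=9.9476, prob=0.032000
DUD: Ā=55.5024, payoff=23.5976, prob=0.032000
UUD: Ā=93.9272, payoff=0.0000, prob=0.128000
DDU: Ā=46.6299, payoff=32.4701, prob=0.032000
UDU: Ā=78.9122, payoff=0.1878, prob=0.128000
DUU: Ā=65.2622, payoff=13.8378, prob=0.128000
UUU: Ā=110.4437, payoff=0.0000, prob=0.512000
Price = Σ prob·payoff / R^3 = 4.213671 / 1.030301 = 4.0897

price = 4.0897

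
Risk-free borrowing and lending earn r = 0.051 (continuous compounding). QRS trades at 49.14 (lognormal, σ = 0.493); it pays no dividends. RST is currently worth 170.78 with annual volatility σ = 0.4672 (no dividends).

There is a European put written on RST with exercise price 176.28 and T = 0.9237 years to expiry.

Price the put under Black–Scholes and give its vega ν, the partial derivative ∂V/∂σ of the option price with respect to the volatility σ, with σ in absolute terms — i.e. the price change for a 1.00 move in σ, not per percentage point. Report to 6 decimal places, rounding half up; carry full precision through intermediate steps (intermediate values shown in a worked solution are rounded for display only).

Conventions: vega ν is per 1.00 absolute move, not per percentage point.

price = 28.817036
ν = 63.323493

σ√T = 0.4672·√0.9237 = 0.449023
d₁ = (ln(S/K) + (r+σ²/2)T) / (σ√T) = (ln(170.78/176.28) + (0.051+0.4672²/2)·0.9237) / 0.449023 = (-0.031697 + 0.147919) / 0.449023 = 0.258833
d₂ = d₁ − σ√T = 0.258833 − 0.449023 = -0.190190
e^{−rT} = 0.953984
N(−d₁) = 0.397882,  N(−d₂) = 0.575420
Put price V = K·e^{−rT}·N(−d₂) − S·N(−d₁) = 96.767326 − 67.950290 = 28.817036
φ(d₁) = (1/√(2π))·e^{−d₁²/2} = 0.385800
ν = S·φ(d₁)·√T = 63.323493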